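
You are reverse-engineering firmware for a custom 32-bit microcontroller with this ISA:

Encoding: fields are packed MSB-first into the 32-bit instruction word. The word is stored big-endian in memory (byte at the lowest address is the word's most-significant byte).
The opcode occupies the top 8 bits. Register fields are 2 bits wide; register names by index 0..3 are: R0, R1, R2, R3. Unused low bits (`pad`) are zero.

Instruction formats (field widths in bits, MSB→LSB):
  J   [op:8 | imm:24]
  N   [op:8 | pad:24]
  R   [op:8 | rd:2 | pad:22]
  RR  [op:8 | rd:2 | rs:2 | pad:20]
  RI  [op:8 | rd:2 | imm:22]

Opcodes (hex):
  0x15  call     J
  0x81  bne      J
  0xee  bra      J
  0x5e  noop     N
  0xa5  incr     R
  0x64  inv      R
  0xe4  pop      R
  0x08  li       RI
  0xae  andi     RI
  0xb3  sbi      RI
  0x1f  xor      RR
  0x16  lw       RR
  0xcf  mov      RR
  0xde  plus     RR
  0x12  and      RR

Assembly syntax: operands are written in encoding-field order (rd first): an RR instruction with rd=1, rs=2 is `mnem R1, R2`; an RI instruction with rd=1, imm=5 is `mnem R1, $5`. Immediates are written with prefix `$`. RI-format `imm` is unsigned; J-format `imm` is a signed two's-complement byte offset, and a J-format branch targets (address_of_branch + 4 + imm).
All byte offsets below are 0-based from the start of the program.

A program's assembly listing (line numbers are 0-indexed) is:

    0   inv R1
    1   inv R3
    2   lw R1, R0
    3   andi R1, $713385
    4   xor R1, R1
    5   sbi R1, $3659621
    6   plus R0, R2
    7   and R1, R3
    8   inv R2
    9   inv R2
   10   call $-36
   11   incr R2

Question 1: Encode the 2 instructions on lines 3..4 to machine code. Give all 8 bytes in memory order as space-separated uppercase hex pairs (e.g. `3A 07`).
line 3 (andi): pack op=0xae:8|rd=1:2|imm=713385:22 = 0xae4ae2a9; big→ ae 4a e2 a9
line 4 (xor): pack op=0x1f:8|rd=1:2|rs=1:2|pad=0:20 = 0x1f500000; big→ 1f 50 00 00

AE 4A E2 A9 1F 50 00 00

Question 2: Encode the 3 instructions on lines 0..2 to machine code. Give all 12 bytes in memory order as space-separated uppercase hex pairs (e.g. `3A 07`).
64 40 00 00 64 C0 00 00 16 40 00 00

line 0 (inv): pack op=0x64:8|rd=1:2|pad=0:22 = 0x64400000; big→ 64 40 00 00
line 1 (inv): pack op=0x64:8|rd=3:2|pad=0:22 = 0x64c00000; big→ 64 c0 00 00
line 2 (lw): pack op=0x16:8|rd=1:2|rs=0:2|pad=0:20 = 0x16400000; big→ 16 40 00 00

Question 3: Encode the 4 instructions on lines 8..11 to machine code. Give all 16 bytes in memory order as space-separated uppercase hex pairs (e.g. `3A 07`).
L8: inv op=0x64:8|rd=2:2|pad=0:22 ⇒ 0x64800000 ⇒ big 64 80 00 00
L9: inv op=0x64:8|rd=2:2|pad=0:22 ⇒ 0x64800000 ⇒ big 64 80 00 00
L10: call op=0x15:8|imm=-36:24 ⇒ 0x15ffffdc ⇒ big 15 ff ff dc
L11: incr op=0xa5:8|rd=2:2|pad=0:22 ⇒ 0xa5800000 ⇒ big a5 80 00 00

64 80 00 00 64 80 00 00 15 FF FF DC A5 80 00 00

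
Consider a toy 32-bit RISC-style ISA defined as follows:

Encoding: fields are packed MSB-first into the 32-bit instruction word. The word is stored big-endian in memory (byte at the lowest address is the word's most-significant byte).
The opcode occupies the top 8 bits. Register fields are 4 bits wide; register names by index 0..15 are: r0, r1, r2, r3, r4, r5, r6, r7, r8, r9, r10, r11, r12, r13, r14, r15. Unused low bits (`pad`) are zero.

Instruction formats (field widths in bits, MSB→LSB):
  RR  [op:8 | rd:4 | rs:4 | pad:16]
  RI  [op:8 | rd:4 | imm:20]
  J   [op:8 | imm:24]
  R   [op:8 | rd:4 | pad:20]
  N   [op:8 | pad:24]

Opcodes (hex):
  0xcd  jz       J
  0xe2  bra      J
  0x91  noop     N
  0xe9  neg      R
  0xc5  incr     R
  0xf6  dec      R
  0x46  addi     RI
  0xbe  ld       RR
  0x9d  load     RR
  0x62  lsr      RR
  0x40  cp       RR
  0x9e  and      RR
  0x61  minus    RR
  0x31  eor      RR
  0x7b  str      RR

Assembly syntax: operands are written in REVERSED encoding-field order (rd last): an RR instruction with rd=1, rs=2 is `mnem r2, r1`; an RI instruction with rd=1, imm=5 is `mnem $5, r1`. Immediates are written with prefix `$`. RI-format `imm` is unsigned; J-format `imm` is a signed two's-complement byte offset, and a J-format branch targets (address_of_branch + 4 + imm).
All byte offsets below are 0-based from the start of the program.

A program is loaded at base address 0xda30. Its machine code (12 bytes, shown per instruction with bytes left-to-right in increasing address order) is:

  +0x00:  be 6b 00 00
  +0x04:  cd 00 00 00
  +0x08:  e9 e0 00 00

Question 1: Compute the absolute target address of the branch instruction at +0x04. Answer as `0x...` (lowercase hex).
off 0x04: read cd 00 00 00 as big → 0xcd000000
  op=0xcd000000>>24=0xcd ⇒ jz (J)
  imm: (w>>0)&0xffffff=0x0 → $0
  target = base 0xda30 + off 0x04 + 4 + imm 0 = 0xda38

0xda38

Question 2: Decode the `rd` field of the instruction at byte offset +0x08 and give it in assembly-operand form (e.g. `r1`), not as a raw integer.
r14

off 0x08: read e9 e0 00 00 as big → 0xe9e00000
  opcode bits[31:24]=0xe9: neg/R
  [23:20] rd=14 = r14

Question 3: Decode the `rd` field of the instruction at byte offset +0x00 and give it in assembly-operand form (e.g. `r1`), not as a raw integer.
r6

+0x00: be 6b 00 00 ⇒ word 0xbe6b0000 (big)
  op=0xbe6b0000>>24=0xbe ⇒ ld (RR)
  [23:20] rd=6 = r6
  [19:16] rs=11 = r11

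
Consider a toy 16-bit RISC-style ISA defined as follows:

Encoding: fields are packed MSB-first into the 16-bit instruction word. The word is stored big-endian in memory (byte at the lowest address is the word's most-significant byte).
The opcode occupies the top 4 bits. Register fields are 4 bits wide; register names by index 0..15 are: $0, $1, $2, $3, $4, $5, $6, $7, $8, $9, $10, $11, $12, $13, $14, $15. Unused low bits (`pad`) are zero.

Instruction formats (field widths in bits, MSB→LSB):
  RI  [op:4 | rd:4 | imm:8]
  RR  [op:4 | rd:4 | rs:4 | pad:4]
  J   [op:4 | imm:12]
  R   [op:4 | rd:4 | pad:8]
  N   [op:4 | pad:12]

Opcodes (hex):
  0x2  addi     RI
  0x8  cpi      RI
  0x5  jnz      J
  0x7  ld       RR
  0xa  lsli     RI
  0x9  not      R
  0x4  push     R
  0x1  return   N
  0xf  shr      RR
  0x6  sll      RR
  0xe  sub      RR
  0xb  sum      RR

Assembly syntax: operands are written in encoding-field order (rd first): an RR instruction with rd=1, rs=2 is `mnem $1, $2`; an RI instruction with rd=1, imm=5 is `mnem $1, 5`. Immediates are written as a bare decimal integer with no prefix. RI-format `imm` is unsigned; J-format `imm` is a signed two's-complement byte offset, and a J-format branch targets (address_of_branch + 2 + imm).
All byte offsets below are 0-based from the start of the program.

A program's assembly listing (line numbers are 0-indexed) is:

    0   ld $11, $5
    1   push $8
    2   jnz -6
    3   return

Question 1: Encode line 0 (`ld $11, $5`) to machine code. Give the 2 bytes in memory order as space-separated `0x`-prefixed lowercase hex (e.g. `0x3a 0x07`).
line 0 (ld): pack op=0x7:4|rd=11:4|rs=5:4|pad=0:4 = 0x7b50; big→ 7b 50

0x7b 0x50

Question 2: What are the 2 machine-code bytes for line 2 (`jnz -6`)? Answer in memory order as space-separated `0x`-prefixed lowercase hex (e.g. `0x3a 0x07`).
0x5f 0xfa

line 2 (jnz): pack op=0x5:4|imm=-6:12 = 0x5ffa; big→ 5f fa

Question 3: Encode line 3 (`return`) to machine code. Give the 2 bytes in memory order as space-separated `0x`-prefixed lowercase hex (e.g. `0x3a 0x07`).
line 3 (return): pack op=0x1:4|pad=0:12 = 0x1000; big→ 10 00

0x10 0x00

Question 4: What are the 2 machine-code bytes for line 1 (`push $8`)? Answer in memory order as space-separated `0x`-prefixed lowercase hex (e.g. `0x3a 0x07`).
0x48 0x00

L1: push op=0x4:4|rd=8:4|pad=0:8 ⇒ 0x4800 ⇒ big 48 00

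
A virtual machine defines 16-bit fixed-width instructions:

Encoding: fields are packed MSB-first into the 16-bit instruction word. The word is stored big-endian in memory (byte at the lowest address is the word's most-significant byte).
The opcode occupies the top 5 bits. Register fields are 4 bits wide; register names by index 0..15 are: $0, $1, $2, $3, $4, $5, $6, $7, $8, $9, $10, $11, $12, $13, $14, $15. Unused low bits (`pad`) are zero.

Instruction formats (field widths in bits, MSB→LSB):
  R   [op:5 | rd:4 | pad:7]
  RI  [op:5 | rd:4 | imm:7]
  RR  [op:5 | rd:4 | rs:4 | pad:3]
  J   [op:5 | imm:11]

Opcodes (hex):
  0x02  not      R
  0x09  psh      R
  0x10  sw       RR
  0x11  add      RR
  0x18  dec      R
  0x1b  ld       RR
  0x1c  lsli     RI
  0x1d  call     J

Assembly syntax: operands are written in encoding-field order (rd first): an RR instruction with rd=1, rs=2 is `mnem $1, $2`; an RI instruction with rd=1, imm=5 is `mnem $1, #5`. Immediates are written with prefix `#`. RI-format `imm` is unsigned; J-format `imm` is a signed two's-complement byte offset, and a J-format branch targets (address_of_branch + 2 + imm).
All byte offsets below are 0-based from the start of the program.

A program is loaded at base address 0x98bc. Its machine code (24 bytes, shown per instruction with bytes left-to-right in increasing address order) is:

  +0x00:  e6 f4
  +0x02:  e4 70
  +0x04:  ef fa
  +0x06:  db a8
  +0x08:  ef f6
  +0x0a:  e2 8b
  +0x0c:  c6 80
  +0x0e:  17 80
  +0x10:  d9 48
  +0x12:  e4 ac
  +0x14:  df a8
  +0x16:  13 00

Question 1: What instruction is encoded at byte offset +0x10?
ld $2, $9

@+10  big-endian(d9 48) = 0xd948
  op=0xd948>>11=0x1b ⇒ ld (RR)
  rd: (w>>7)&0xf=0x2 → $2
  rs: (w>>3)&0xf=0x9 → $9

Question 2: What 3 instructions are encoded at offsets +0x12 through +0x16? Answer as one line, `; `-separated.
lsli $9, #44; ld $15, $5; not $6

off 0x12: read e4 ac as big → 0xe4ac
  opcode bits[15:11]=0x1c: lsli/RI
  rd: (w>>7)&0xf=0x9 → $9
  imm: (w>>0)&0x7f=0x2c → #44
off 0x14: read df a8 as big → 0xdfa8
  opcode bits[15:11]=0x1b: ld/RR
  rd: (w>>7)&0xf=0xf → $15
  rs: (w>>3)&0xf=0x5 → $5
off 0x16: read 13 00 as big → 0x1300
  opcode bits[15:11]=0x2: not/R
  rd: (w>>7)&0xf=0x6 → $6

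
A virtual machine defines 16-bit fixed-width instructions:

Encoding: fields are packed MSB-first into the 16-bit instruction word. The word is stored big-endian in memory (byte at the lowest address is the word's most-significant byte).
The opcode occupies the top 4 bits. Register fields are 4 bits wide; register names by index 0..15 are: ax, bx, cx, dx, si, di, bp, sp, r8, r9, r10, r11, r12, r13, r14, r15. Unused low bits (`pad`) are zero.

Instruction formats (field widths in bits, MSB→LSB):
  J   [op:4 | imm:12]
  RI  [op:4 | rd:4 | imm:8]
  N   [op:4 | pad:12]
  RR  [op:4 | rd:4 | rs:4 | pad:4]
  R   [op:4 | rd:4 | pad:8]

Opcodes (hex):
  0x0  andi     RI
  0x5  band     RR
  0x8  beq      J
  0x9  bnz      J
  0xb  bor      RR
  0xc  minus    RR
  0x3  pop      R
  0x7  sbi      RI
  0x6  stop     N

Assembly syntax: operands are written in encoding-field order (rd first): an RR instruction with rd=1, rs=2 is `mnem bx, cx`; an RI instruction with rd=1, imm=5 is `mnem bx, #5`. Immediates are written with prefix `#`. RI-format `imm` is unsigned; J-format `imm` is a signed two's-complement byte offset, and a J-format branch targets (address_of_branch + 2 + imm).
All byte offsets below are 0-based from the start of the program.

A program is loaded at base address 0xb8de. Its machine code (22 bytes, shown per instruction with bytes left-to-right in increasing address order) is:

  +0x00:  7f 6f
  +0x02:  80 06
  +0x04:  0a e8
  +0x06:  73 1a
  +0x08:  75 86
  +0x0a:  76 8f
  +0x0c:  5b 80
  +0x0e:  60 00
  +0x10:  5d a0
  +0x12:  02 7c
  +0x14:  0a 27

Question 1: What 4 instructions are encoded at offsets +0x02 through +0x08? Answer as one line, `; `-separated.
beq #6; andi r10, #232; sbi dx, #26; sbi di, #134

+0x02: 80 06 ⇒ word 0x8006 (big)
  opcode bits[15:12]=0x8: beq/J
  [11:0] imm=6 = #6
+0x04: 0a e8 ⇒ word 0x0ae8 (big)
  opcode bits[15:12]=0x0: andi/RI
  [11:8] rd=10 = r10
  [7:0] imm=232 = #232
+0x06: 73 1a ⇒ word 0x731a (big)
  opcode bits[15:12]=0x7: sbi/RI
  [11:8] rd=3 = dx
  [7:0] imm=26 = #26
+0x08: 75 86 ⇒ word 0x7586 (big)
  opcode bits[15:12]=0x7: sbi/RI
  [11:8] rd=5 = di
  [7:0] imm=134 = #134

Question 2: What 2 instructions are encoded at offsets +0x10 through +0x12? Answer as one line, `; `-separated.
band r13, r10; andi cx, #124

+0x10: 5d a0 ⇒ word 0x5da0 (big)
  op=0x5da0>>12=0x5 ⇒ band (RR)
  rd@[11:8]=0xd ⇒ r13
  rs@[7:4]=0xa ⇒ r10
+0x12: 02 7c ⇒ word 0x027c (big)
  op=0x027c>>12=0x0 ⇒ andi (RI)
  rd@[11:8]=0x2 ⇒ cx
  imm@[7:0]=0x7c ⇒ #124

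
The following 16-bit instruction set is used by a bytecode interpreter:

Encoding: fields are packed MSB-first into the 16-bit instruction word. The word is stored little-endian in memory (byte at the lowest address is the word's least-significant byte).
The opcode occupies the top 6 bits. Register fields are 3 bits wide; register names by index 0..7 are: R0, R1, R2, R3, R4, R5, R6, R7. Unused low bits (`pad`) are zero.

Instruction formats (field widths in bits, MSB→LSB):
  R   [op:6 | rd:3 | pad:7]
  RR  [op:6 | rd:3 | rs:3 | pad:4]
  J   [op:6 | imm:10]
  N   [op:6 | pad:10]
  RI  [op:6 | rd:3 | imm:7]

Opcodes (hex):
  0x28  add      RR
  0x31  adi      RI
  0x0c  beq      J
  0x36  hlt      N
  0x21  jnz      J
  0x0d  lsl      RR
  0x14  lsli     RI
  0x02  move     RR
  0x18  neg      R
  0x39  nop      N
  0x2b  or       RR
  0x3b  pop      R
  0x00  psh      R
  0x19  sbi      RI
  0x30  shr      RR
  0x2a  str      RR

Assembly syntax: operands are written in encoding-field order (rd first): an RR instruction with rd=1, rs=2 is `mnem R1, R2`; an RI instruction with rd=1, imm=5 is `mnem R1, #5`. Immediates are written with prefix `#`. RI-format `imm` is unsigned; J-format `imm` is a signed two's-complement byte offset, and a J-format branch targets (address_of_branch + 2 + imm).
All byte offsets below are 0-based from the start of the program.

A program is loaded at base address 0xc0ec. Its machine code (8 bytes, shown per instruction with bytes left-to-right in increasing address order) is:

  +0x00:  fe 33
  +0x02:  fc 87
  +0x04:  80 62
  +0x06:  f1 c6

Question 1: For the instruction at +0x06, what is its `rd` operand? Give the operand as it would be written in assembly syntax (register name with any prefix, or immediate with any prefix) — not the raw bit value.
R5

[06] f1 c6 → 0xc6f1
  op=0xc6f1>>10=0x31 ⇒ adi (RI)
  rd: (w>>7)&0x7=0x5 → R5
  imm: (w>>0)&0x7f=0x71 → #113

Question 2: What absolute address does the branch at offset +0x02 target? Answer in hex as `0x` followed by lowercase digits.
@+02  little-endian(fc 87) = 0x87fc
  opcode bits[15:10]=0x21: jnz/J
  imm@[9:0]=0x3fc (s10→-4) ⇒ #-4
  target = base 0xc0ec + off 0x02 + 2 + imm -4 = 0xc0ec

0xc0ec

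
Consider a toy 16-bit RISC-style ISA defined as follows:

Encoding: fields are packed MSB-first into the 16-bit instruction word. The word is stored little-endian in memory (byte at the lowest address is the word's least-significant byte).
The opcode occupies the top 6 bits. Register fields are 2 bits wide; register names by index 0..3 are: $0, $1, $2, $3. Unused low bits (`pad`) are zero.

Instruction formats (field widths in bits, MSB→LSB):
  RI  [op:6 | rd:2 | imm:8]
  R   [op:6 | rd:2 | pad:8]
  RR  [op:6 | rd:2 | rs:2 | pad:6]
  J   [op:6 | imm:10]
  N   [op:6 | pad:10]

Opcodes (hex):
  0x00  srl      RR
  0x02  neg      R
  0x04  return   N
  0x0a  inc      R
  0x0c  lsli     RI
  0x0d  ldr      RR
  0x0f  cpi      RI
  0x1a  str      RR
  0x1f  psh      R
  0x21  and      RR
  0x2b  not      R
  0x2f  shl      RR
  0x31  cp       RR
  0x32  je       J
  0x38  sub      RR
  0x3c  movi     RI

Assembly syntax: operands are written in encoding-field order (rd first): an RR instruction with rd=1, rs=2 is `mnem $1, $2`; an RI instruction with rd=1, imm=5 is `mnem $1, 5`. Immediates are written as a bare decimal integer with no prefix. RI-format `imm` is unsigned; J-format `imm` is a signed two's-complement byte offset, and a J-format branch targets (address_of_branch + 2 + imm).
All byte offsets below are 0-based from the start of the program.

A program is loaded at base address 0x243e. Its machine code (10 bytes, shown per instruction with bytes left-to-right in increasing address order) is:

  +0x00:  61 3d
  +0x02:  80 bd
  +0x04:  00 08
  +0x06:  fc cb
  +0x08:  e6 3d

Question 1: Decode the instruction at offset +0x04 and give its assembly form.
+0x04: 00 08 ⇒ word 0x0800 (little)
  op=0x0800>>10=0x2 ⇒ neg (R)
  rd: (w>>8)&0x3=0x0 → $0

neg $0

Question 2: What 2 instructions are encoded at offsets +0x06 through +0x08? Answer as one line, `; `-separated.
+0x06: fc cb ⇒ word 0xcbfc (little)
  top 6b → 0x32 → je [J]
  imm: (w>>0)&0x3ff=0x3fc (s10→-4) → -4
+0x08: e6 3d ⇒ word 0x3de6 (little)
  top 6b → 0xf → cpi [RI]
  rd: (w>>8)&0x3=0x1 → $1
  imm: (w>>0)&0xff=0xe6 → 230

je -4; cpi $1, 230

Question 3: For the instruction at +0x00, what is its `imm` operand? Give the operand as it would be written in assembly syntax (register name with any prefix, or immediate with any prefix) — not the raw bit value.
off 0x00: read 61 3d as little → 0x3d61
  opcode bits[15:10]=0xf: cpi/RI
  rd@[9:8]=0x1 ⇒ $1
  imm@[7:0]=0x61 ⇒ 97

97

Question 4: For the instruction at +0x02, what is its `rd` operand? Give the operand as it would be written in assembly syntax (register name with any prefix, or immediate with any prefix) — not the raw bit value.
$1

@+02  little-endian(80 bd) = 0xbd80
  opcode bits[15:10]=0x2f: shl/RR
  rd: (w>>8)&0x3=0x1 → $1
  rs: (w>>6)&0x3=0x2 → $2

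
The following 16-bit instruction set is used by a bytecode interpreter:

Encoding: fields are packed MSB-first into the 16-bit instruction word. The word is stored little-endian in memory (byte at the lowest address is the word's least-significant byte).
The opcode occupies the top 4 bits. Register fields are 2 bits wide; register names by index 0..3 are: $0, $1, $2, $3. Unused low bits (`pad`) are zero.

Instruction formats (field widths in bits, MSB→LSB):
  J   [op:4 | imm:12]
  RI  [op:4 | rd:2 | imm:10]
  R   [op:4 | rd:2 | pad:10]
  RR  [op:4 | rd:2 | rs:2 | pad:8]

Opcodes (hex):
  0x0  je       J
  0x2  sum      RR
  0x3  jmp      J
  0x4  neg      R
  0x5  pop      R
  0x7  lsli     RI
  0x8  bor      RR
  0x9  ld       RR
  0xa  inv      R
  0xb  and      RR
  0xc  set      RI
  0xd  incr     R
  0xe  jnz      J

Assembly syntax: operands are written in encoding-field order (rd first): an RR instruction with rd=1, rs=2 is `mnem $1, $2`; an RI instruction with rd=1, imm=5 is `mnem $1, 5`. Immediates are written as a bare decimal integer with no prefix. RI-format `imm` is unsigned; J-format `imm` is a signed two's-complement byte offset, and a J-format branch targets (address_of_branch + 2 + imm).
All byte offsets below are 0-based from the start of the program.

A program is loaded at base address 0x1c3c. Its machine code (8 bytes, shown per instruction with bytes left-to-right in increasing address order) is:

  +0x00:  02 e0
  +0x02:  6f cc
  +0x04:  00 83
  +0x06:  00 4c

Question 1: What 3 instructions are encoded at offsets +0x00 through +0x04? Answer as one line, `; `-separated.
jnz 2; set $3, 111; bor $0, $3

off 0x00: read 02 e0 as little → 0xe002
  top 4b → 0xe → jnz [J]
  imm@[11:0]=0x2 ⇒ 2
off 0x02: read 6f cc as little → 0xcc6f
  top 4b → 0xc → set [RI]
  rd@[11:10]=0x3 ⇒ $3
  imm@[9:0]=0x6f ⇒ 111
off 0x04: read 00 83 as little → 0x8300
  top 4b → 0x8 → bor [RR]
  rd@[11:10]=0x0 ⇒ $0
  rs@[9:8]=0x3 ⇒ $3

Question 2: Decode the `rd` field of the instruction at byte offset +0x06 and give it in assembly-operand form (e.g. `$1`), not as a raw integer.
[06] 00 4c → 0x4c00
  top 4b → 0x4 → neg [R]
  rd: (w>>10)&0x3=0x3 → $3

$3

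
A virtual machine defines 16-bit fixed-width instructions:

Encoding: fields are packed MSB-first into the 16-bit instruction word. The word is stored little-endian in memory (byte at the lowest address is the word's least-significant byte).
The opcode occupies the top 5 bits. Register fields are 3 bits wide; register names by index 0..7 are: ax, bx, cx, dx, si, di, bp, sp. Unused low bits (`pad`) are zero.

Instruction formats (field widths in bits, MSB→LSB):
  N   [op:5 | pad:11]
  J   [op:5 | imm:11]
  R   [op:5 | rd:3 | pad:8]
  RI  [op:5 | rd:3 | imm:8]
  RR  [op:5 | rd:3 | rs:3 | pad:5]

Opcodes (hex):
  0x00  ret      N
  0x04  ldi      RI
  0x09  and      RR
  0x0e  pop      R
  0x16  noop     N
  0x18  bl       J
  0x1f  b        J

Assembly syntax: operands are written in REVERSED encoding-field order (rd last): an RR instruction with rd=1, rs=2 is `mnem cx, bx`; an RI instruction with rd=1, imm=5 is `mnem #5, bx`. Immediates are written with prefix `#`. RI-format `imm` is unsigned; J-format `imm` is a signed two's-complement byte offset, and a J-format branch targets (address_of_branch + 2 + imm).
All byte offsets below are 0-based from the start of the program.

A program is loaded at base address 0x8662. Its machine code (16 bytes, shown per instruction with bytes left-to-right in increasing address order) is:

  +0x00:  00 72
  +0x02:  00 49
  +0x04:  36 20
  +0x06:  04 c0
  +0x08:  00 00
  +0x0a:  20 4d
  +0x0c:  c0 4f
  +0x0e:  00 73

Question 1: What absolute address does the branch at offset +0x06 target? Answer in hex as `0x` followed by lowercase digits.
[06] 04 c0 → 0xc004
  top 5b → 0x18 → bl [J]
  imm@[10:0]=0x4 ⇒ #4
  target = base 0x8662 + off 0x06 + 2 + imm 4 = 0x866e

0x866e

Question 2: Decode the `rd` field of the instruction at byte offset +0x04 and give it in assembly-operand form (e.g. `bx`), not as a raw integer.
+0x04: 36 20 ⇒ word 0x2036 (little)
  opcode bits[15:11]=0x4: ldi/RI
  [10:8] rd=0 = ax
  [7:0] imm=54 = #54

ax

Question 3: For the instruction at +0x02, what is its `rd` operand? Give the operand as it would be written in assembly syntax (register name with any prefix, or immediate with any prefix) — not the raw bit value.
bx

+0x02: 00 49 ⇒ word 0x4900 (little)
  top 5b → 0x9 → and [RR]
  rd@[10:8]=0x1 ⇒ bx
  rs@[7:5]=0x0 ⇒ ax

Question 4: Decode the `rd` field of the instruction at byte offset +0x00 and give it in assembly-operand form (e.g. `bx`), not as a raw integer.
cx

[00] 00 72 → 0x7200
  top 5b → 0xe → pop [R]
  rd@[10:8]=0x2 ⇒ cx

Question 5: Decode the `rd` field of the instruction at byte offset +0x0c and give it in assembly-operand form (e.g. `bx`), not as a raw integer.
sp

off 0x0c: read c0 4f as little → 0x4fc0
  op=0x4fc0>>11=0x9 ⇒ and (RR)
  rd@[10:8]=0x7 ⇒ sp
  rs@[7:5]=0x6 ⇒ bp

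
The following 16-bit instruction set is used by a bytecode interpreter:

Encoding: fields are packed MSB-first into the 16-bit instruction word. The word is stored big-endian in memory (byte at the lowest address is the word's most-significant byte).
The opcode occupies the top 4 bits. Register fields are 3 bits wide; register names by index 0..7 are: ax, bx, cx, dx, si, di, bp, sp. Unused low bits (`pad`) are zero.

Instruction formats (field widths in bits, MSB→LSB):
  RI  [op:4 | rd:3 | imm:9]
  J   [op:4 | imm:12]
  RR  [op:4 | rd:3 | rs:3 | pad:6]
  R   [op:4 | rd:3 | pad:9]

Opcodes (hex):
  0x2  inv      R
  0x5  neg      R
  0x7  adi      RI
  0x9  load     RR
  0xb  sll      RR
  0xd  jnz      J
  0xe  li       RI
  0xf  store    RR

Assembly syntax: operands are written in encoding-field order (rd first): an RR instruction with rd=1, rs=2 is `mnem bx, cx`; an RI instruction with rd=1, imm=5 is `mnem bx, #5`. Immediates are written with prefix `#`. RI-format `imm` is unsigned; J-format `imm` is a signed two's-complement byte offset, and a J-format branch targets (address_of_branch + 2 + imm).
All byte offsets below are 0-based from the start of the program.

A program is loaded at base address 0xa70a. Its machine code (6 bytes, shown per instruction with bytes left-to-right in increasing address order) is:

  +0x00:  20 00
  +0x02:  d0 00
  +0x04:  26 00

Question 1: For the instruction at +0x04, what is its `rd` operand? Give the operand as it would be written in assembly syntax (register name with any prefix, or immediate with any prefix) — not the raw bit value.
[04] 26 00 → 0x2600
  top 4b → 0x2 → inv [R]
  rd: (w>>9)&0x7=0x3 → dx

dx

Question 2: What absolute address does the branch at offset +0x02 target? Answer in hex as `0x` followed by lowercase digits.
0xa70e

@+02  big-endian(d0 00) = 0xd000
  top 4b → 0xd → jnz [J]
  imm: (w>>0)&0xfff=0x0 → #0
  target = base 0xa70a + off 0x02 + 2 + imm 0 = 0xa70e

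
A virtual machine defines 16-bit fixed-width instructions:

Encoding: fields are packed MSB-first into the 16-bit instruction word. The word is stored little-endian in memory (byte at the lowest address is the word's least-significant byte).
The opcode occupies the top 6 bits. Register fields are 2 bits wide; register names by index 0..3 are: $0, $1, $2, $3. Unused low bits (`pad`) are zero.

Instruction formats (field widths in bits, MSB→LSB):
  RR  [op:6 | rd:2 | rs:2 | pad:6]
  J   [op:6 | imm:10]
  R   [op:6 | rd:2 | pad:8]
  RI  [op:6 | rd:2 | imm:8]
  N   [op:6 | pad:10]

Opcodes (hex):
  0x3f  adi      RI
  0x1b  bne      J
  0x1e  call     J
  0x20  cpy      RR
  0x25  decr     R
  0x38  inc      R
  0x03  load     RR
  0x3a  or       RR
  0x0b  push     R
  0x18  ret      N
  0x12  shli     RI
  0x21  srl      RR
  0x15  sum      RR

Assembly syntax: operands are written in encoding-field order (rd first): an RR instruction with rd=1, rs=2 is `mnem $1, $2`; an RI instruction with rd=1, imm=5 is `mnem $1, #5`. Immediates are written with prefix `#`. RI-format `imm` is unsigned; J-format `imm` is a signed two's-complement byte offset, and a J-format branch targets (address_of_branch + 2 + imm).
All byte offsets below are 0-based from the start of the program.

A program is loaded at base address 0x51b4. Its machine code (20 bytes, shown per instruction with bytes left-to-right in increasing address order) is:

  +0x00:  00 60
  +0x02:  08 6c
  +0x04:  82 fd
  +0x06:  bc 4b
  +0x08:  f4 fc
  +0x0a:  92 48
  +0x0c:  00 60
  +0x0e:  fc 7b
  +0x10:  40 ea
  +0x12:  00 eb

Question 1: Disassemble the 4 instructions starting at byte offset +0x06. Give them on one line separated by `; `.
off 0x06: read bc 4b as little → 0x4bbc
  op=0x4bbc>>10=0x12 ⇒ shli (RI)
  [9:8] rd=3 = $3
  [7:0] imm=188 = #188
off 0x08: read f4 fc as little → 0xfcf4
  op=0xfcf4>>10=0x3f ⇒ adi (RI)
  [9:8] rd=0 = $0
  [7:0] imm=244 = #244
off 0x0a: read 92 48 as little → 0x4892
  op=0x4892>>10=0x12 ⇒ shli (RI)
  [9:8] rd=0 = $0
  [7:0] imm=146 = #146
off 0x0c: read 00 60 as little → 0x6000
  op=0x6000>>10=0x18 ⇒ ret (N)

shli $3, #188; adi $0, #244; shli $0, #146; ret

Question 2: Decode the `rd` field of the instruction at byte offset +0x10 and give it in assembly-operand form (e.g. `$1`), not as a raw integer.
+0x10: 40 ea ⇒ word 0xea40 (little)
  op=0xea40>>10=0x3a ⇒ or (RR)
  [9:8] rd=2 = $2
  [7:6] rs=1 = $1

$2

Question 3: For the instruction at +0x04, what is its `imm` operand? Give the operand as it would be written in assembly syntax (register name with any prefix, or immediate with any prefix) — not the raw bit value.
+0x04: 82 fd ⇒ word 0xfd82 (little)
  op=0xfd82>>10=0x3f ⇒ adi (RI)
  rd: (w>>8)&0x3=0x1 → $1
  imm: (w>>0)&0xff=0x82 → #130

#130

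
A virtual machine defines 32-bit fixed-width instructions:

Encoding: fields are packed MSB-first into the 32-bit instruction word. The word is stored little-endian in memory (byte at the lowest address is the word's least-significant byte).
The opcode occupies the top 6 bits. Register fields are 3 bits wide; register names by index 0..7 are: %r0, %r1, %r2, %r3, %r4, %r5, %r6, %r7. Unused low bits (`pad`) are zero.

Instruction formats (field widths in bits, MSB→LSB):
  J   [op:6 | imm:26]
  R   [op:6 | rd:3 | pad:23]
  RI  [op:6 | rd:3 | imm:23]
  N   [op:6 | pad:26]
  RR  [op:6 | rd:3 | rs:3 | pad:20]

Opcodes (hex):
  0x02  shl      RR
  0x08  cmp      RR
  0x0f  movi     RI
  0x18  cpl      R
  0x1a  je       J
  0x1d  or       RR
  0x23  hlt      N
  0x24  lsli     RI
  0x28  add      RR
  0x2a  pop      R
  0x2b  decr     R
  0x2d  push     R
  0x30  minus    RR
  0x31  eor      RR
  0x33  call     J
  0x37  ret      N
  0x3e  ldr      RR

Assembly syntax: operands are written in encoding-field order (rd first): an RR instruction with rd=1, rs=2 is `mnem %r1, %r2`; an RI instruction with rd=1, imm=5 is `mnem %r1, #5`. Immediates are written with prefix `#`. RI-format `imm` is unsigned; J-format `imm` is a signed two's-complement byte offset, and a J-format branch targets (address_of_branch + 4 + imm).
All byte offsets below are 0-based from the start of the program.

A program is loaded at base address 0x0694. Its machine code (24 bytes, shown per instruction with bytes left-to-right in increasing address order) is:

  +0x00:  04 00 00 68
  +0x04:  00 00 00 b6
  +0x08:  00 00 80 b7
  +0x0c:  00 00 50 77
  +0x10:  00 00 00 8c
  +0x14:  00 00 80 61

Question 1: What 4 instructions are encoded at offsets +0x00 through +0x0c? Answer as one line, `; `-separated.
je #4; push %r4; push %r7; or %r6, %r5

@+00  little-endian(04 00 00 68) = 0x68000004
  opcode bits[31:26]=0x1a: je/J
  imm: (w>>0)&0x3ffffff=0x4 → #4
@+04  little-endian(00 00 00 b6) = 0xb6000000
  opcode bits[31:26]=0x2d: push/R
  rd: (w>>23)&0x7=0x4 → %r4
@+08  little-endian(00 00 80 b7) = 0xb7800000
  opcode bits[31:26]=0x2d: push/R
  rd: (w>>23)&0x7=0x7 → %r7
@+0c  little-endian(00 00 50 77) = 0x77500000
  opcode bits[31:26]=0x1d: or/RR
  rd: (w>>23)&0x7=0x6 → %r6
  rs: (w>>20)&0x7=0x5 → %r5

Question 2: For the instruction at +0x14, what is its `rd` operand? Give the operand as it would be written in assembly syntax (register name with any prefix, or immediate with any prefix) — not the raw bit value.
+0x14: 00 00 80 61 ⇒ word 0x61800000 (little)
  op=0x61800000>>26=0x18 ⇒ cpl (R)
  rd@[25:23]=0x3 ⇒ %r3

%r3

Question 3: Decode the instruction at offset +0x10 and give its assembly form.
hlt

@+10  little-endian(00 00 00 8c) = 0x8c000000
  opcode bits[31:26]=0x23: hlt/N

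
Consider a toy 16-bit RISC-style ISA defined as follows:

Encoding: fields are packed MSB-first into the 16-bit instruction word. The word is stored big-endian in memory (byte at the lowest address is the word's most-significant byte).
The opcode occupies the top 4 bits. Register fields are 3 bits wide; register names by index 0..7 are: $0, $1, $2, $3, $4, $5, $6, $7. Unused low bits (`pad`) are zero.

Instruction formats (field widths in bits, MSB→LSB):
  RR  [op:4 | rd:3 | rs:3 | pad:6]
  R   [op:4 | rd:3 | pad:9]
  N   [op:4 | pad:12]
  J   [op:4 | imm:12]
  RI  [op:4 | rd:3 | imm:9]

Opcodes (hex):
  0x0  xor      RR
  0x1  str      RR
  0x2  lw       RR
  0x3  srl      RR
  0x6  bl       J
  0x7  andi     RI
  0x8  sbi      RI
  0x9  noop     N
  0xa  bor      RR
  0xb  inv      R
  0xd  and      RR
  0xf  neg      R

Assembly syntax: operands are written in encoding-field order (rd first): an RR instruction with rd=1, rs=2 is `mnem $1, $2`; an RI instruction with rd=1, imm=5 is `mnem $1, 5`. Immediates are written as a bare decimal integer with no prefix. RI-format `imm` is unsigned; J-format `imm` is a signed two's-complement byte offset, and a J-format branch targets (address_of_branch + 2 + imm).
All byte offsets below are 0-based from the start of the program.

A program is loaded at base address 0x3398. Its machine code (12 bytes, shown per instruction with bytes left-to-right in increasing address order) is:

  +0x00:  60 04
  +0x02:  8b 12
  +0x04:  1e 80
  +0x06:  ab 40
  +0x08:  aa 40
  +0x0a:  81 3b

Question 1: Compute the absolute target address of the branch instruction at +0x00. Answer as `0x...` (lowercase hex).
off 0x00: read 60 04 as big → 0x6004
  op=0x6004>>12=0x6 ⇒ bl (J)
  imm@[11:0]=0x4 ⇒ 4
  target = base 0x3398 + off 0x00 + 2 + imm 4 = 0x339e

0x339e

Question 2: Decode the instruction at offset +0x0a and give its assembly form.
sbi $0, 315

+0x0a: 81 3b ⇒ word 0x813b (big)
  top 4b → 0x8 → sbi [RI]
  rd: (w>>9)&0x7=0x0 → $0
  imm: (w>>0)&0x1ff=0x13b → 315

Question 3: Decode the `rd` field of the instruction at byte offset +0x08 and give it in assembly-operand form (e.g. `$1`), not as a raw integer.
+0x08: aa 40 ⇒ word 0xaa40 (big)
  top 4b → 0xa → bor [RR]
  rd: (w>>9)&0x7=0x5 → $5
  rs: (w>>6)&0x7=0x1 → $1

$5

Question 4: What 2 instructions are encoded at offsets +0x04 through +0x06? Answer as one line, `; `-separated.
str $7, $2; bor $5, $5

+0x04: 1e 80 ⇒ word 0x1e80 (big)
  opcode bits[15:12]=0x1: str/RR
  [11:9] rd=7 = $7
  [8:6] rs=2 = $2
+0x06: ab 40 ⇒ word 0xab40 (big)
  opcode bits[15:12]=0xa: bor/RR
  [11:9] rd=5 = $5
  [8:6] rs=5 = $5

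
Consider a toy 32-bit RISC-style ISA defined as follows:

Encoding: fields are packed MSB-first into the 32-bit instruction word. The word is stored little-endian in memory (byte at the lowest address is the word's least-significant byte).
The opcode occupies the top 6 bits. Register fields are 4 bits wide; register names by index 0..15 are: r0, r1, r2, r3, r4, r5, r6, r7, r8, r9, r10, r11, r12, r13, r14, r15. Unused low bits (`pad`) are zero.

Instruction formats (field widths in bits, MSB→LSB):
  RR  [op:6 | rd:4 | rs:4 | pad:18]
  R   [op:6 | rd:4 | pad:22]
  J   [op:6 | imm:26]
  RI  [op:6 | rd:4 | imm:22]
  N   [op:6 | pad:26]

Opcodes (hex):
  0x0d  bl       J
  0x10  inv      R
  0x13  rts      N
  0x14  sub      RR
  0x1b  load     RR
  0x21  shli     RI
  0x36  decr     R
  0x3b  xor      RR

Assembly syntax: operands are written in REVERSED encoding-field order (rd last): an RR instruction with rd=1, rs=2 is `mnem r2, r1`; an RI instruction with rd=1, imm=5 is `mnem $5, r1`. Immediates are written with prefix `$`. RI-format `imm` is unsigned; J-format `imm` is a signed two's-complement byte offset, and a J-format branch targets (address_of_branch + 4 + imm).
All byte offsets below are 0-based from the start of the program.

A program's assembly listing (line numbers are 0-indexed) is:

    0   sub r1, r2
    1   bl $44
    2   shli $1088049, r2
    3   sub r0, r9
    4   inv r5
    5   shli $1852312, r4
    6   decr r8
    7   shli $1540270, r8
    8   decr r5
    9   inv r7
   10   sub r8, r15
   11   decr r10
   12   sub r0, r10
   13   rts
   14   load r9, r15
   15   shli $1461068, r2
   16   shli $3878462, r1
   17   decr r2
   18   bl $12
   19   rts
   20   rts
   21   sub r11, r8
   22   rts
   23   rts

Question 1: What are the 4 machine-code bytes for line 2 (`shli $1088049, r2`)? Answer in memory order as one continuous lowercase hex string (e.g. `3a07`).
2. shli fields op=0x21:6|rd=2:4|imm=1088049:22 → word 84909a31h → 31 9a 90 84

319a9084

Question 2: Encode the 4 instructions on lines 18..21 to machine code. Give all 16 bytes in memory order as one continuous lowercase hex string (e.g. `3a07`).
line 18 (bl): pack op=0xd:6|imm=12:26 = 0x3400000c; little→ 0c 00 00 34
line 19 (rts): pack op=0x13:6|pad=0:26 = 0x4c000000; little→ 00 00 00 4c
line 20 (rts): pack op=0x13:6|pad=0:26 = 0x4c000000; little→ 00 00 00 4c
line 21 (sub): pack op=0x14:6|rd=8:4|rs=11:4|pad=0:18 = 0x522c0000; little→ 00 00 2c 52

0c0000340000004c0000004c00002c52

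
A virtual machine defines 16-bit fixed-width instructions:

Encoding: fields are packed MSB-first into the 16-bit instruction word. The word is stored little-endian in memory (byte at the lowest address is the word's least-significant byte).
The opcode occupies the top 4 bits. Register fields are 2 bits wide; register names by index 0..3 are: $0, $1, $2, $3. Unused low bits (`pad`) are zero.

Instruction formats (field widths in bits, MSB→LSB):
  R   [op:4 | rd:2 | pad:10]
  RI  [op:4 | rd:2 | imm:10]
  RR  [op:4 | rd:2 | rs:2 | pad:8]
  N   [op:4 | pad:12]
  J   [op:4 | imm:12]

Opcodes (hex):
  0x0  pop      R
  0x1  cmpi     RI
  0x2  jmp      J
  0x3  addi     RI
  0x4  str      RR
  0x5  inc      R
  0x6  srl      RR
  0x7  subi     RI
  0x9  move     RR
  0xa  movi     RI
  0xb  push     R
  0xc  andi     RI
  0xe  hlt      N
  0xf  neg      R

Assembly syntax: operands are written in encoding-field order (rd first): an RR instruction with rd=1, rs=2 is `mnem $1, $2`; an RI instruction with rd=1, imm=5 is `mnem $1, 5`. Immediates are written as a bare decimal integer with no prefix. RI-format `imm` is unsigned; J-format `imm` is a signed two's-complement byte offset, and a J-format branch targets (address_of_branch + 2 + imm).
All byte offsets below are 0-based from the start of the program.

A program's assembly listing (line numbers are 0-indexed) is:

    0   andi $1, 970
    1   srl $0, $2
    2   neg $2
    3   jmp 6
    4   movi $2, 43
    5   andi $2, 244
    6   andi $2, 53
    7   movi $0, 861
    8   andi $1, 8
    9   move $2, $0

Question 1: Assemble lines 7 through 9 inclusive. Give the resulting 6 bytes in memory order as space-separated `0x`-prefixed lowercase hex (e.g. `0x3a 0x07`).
0x5d 0xa3 0x08 0xc4 0x00 0x98

line 7 (movi): pack op=0xa:4|rd=0:2|imm=861:10 = 0xa35d; little→ 5d a3
line 8 (andi): pack op=0xc:4|rd=1:2|imm=8:10 = 0xc408; little→ 08 c4
line 9 (move): pack op=0x9:4|rd=2:2|rs=0:2|pad=0:8 = 0x9800; little→ 00 98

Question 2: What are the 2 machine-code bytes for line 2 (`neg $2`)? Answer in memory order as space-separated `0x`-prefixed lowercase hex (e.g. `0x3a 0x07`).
0x00 0xf8

2. neg fields op=0xf:4|rd=2:2|pad=0:10 → word f800h → 00 f8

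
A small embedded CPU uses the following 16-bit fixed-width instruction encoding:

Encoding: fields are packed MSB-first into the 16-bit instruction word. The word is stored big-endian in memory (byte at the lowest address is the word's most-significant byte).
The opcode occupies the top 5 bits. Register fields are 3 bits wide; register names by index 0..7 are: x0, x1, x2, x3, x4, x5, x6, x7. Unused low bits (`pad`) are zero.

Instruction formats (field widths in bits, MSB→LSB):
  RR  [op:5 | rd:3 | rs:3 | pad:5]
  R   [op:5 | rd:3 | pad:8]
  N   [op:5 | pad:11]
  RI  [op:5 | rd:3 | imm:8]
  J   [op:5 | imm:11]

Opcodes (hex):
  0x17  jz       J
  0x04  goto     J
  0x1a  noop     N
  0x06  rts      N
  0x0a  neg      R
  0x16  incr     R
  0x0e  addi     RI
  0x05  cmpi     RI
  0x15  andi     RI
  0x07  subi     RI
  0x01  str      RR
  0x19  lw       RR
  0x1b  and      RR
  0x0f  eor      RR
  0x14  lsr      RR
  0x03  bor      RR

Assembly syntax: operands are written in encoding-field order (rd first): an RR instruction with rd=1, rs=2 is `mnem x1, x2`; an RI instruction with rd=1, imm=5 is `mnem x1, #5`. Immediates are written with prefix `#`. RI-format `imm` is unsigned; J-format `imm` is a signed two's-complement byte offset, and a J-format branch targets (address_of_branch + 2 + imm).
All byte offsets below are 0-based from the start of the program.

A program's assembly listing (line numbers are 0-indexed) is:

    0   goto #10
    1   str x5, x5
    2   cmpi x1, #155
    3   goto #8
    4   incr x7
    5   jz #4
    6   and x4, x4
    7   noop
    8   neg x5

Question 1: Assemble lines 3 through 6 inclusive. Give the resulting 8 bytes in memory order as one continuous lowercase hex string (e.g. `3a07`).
2008b700b804dc80

line 3 (goto): pack op=0x4:5|imm=8:11 = 0x2008; big→ 20 08
line 4 (incr): pack op=0x16:5|rd=7:3|pad=0:8 = 0xb700; big→ b7 00
line 5 (jz): pack op=0x17:5|imm=4:11 = 0xb804; big→ b8 04
line 6 (and): pack op=0x1b:5|rd=4:3|rs=4:3|pad=0:5 = 0xdc80; big→ dc 80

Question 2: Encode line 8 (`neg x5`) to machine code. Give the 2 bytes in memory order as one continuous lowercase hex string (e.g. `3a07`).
5500

line 8 (neg): pack op=0xa:5|rd=5:3|pad=0:8 = 0x5500; big→ 55 00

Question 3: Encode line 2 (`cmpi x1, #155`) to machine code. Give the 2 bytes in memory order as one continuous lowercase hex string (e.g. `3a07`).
line 2 (cmpi): pack op=0x5:5|rd=1:3|imm=155:8 = 0x299b; big→ 29 9b

299b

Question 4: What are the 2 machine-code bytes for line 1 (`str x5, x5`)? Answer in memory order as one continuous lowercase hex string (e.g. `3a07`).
0da0

1. str fields op=0x1:5|rd=5:3|rs=5:3|pad=0:5 → word 0da0h → 0d a0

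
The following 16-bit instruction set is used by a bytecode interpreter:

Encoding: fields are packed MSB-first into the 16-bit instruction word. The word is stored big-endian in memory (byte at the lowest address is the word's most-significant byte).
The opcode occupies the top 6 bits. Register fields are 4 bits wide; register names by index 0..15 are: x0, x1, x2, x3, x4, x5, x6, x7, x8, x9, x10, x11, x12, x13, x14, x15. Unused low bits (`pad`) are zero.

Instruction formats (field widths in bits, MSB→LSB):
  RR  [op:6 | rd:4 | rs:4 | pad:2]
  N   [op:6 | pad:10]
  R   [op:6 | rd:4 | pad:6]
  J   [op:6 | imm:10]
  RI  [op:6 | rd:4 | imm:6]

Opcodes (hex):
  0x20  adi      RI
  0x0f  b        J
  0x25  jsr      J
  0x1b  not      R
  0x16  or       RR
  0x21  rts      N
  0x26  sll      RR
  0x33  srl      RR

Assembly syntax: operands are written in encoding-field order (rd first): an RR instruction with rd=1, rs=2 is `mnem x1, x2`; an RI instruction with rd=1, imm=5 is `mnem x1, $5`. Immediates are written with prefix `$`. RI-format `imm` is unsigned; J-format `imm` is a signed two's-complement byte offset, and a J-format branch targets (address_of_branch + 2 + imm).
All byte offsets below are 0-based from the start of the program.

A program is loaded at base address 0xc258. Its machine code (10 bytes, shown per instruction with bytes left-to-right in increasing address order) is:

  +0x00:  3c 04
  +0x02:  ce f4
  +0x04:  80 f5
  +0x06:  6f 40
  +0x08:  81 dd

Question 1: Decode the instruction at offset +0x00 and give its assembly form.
[00] 3c 04 → 0x3c04
  top 6b → 0xf → b [J]
  imm@[9:0]=0x4 ⇒ $4

b $4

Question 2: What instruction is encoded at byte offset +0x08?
[08] 81 dd → 0x81dd
  opcode bits[15:10]=0x20: adi/RI
  rd@[9:6]=0x7 ⇒ x7
  imm@[5:0]=0x1d ⇒ $29

adi x7, $29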